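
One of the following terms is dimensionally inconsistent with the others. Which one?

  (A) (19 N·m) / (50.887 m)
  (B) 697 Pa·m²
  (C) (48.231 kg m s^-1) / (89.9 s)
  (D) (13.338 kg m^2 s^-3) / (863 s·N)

(D)

Expand each in SI base units:
  (A) [kg·m²·s⁻²] / [m] = kg·m·s⁻²
  (B) Pa·m² = N·m⁻²·m² = kg·m·s⁻²
  (C) [kg·m·s⁻¹] / [s] = kg·m·s⁻²
  (D) [kg·m²·s⁻³] / [kg·m·s⁻¹] = m·s⁻²
All reduce to kg·m·s⁻² except (D), which is m·s⁻².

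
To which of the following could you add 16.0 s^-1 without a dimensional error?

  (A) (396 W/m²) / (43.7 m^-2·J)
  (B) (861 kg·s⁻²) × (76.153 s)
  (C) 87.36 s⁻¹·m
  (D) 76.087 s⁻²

Reference: s⁻¹.
Each option:
  (A) [kg·s⁻³] / [kg·s⁻²] = s⁻¹  ← same
  (B) [kg·s⁻²] · [s] = kg·s⁻¹
  (C) m·s⁻¹
  (D) s⁻²
Only (A) matches s⁻¹.

(A)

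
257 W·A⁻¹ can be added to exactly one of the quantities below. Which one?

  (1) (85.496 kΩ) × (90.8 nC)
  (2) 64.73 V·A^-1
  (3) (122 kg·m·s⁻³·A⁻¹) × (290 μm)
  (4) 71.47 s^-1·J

(3)

Reference: W·A⁻¹ = J·s⁻¹·A⁻¹ = kg·m²·s⁻³·A⁻¹.
Each option:
  (1) [kg·m²·s⁻³·A⁻²] · [s·A] = kg·m²·s⁻²·A⁻¹
  (2) V·A⁻¹ = J·C⁻¹·A⁻¹ = kg·m²·s⁻³·A⁻²
  (3) [kg·m·s⁻³·A⁻¹] · [m] = kg·m²·s⁻³·A⁻¹  ← same
  (4) J·s⁻¹ = N·m·s⁻¹ = kg·m²·s⁻³
Only (3) matches kg·m²·s⁻³·A⁻¹.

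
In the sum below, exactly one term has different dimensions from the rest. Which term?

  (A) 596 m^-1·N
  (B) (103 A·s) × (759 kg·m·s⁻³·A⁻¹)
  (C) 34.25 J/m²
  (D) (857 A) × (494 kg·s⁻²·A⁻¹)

Expand each in SI base units:
  (A) N·m⁻¹ = kg·m·s⁻²·m⁻¹ = kg·s⁻²
  (B) [s·A] · [kg·m·s⁻³·A⁻¹] = kg·m·s⁻²
  (C) J·m⁻² = N·m·m⁻² = kg·s⁻²
  (D) [A] · [kg·s⁻²·A⁻¹] = kg·s⁻²
All reduce to kg·s⁻² except (B), which is kg·m·s⁻².

(B)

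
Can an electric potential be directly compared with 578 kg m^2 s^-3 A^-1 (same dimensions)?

Reduce each to base SI dimensions:
  an electric potential:  [electric potential] = kg·m²·s⁻³·A⁻¹
  578 kg m^2 s^-3 A^-1:  kg·m²·s⁻³·A⁻¹
Both are kg·m²·s⁻³·A⁻¹, so they have the same dimensions and can be added.

Yes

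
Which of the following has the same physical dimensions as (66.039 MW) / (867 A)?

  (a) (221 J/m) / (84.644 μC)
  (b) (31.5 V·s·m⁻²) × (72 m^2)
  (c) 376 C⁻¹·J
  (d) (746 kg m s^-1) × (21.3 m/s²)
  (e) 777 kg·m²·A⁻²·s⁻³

Reference: [kg·m²·s⁻³] / [A] = kg·m²·s⁻³·A⁻¹.
Each option:
  (a) [kg·m·s⁻²] / [s·A] = kg·m·s⁻³·A⁻¹
  (b) [kg·s⁻²·A⁻¹] · [m²] = kg·m²·s⁻²·A⁻¹
  (c) J·C⁻¹ = N·m·(s·A)⁻¹ = kg·m²·s⁻³·A⁻¹  ← same
  (d) [kg·m·s⁻¹] · [m·s⁻²] = kg·m²·s⁻³
  (e) kg·m²·s⁻³·A⁻²
Only (c) matches kg·m²·s⁻³·A⁻¹.

(c)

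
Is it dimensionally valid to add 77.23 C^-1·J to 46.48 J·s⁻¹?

Reduce each to base SI dimensions:
  77.23 C^-1·J:  J·C⁻¹ = N·m·(s·A)⁻¹ = kg·m²·s⁻³·A⁻¹
  46.48 J·s⁻¹:  J·s⁻¹ = N·m·s⁻¹ = kg·m²·s⁻³
kg·m²·s⁻³·A⁻¹ ≠ kg·m²·s⁻³, so they cannot be added.

No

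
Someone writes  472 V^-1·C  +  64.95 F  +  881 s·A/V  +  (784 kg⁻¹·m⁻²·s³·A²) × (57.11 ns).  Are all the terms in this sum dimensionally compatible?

Yes

In SI base units:
  472 V^-1·C:  C·V⁻¹ = s·A·(J·C⁻¹)⁻¹ = kg⁻¹·m⁻²·s⁴·A²
  64.95 F:  F = C·V⁻¹ = kg⁻¹·m⁻²·s⁴·A²
  881 s·A/V:  A·s·V⁻¹ = A·s·(J·C⁻¹)⁻¹ = kg⁻¹·m⁻²·s⁴·A²
  (784 kg⁻¹·m⁻²·s³·A²) × (57.11 ns):  [kg⁻¹·m⁻²·s³·A²] · [s] = kg⁻¹·m⁻²·s⁴·A²
Every term reduces to kg⁻¹·m⁻²·s⁴·A².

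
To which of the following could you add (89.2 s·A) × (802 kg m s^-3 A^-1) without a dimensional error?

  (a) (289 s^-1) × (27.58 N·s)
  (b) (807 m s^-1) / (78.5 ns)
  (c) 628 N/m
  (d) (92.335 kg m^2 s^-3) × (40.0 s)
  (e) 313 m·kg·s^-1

(a)

Reference: [s·A] · [kg·m·s⁻³·A⁻¹] = kg·m·s⁻².
Each option:
  (a) [s⁻¹] · [kg·m·s⁻¹] = kg·m·s⁻²  ← same
  (b) [m·s⁻¹] / [s] = m·s⁻²
  (c) N·m⁻¹ = kg·m·s⁻²·m⁻¹ = kg·s⁻²
  (d) [kg·m²·s⁻³] · [s] = kg·m²·s⁻²
  (e) kg·m·s⁻¹
Only (a) matches kg·m·s⁻².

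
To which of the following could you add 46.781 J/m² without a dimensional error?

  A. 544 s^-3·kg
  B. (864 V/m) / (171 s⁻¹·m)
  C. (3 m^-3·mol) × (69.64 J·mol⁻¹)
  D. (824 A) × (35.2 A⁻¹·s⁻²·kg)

Reference: J·m⁻² = N·m·m⁻² = kg·s⁻².
Each option:
  A. kg·s⁻³
  B. [kg·m·s⁻³·A⁻¹] / [m·s⁻¹] = kg·s⁻²·A⁻¹
  C. [m⁻³·mol] · [kg·m²·s⁻²·mol⁻¹] = kg·m⁻¹·s⁻²
  D. [A] · [kg·s⁻²·A⁻¹] = kg·s⁻²  ← same
Only D. matches kg·s⁻².

D.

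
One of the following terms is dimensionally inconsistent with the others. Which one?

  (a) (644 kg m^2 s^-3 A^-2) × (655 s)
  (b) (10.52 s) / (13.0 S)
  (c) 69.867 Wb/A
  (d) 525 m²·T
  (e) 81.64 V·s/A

Expand each in SI base units:
  (a) [kg·m²·s⁻³·A⁻²] · [s] = kg·m²·s⁻²·A⁻²
  (b) [s] / [kg⁻¹·m⁻²·s³·A²] = kg·m²·s⁻²·A⁻²
  (c) Wb·A⁻¹ = V·s·A⁻¹ = kg·m²·s⁻²·A⁻²
  (d) T·m² = Wb·m⁻²·m² = kg·m²·s⁻²·A⁻¹
  (e) V·s·A⁻¹ = J·C⁻¹·s·A⁻¹ = kg·m²·s⁻²·A⁻²
All reduce to kg·m²·s⁻²·A⁻² except (d), which is kg·m²·s⁻²·A⁻¹.

(d)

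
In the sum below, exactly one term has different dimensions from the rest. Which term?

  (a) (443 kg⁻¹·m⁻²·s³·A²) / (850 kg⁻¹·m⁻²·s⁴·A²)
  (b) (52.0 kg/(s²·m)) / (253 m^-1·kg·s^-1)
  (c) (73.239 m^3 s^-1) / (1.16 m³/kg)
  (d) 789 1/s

Reduce each to base SI dimensions:
  (a) [kg⁻¹·m⁻²·s³·A²] / [kg⁻¹·m⁻²·s⁴·A²] = s⁻¹
  (b) [kg·m⁻¹·s⁻²] / [kg·m⁻¹·s⁻¹] = s⁻¹
  (c) [m³·s⁻¹] / [kg⁻¹·m³] = kg·s⁻¹
  (d) s⁻¹
All reduce to s⁻¹ except (c), which is kg·s⁻¹.

(c)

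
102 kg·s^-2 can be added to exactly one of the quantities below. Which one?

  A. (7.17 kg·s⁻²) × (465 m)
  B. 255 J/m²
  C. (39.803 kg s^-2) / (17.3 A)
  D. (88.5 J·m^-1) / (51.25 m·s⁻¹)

B.

Reference: kg·s⁻².
Each option:
  A. [kg·s⁻²] · [m] = kg·m·s⁻²
  B. J·m⁻² = N·m·m⁻² = kg·s⁻²  ← same
  C. [kg·s⁻²] / [A] = kg·s⁻²·A⁻¹
  D. [kg·m·s⁻²] / [m·s⁻¹] = kg·s⁻¹
Only B. matches kg·s⁻².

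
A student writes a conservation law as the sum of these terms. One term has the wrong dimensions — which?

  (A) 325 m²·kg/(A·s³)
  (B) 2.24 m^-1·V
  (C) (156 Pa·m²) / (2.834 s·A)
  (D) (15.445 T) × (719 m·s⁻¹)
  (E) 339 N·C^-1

(A)

Work out the base dimensions of each:
  (A) kg·m²·s⁻³·A⁻¹
  (B) V·m⁻¹ = J·C⁻¹·m⁻¹ = kg·m·s⁻³·A⁻¹
  (C) [kg·m·s⁻²] / [s·A] = kg·m·s⁻³·A⁻¹
  (D) [kg·s⁻²·A⁻¹] · [m·s⁻¹] = kg·m·s⁻³·A⁻¹
  (E) N·C⁻¹ = kg·m·s⁻²·(s·A)⁻¹ = kg·m·s⁻³·A⁻¹
All reduce to kg·m·s⁻³·A⁻¹ except (A), which is kg·m²·s⁻³·A⁻¹.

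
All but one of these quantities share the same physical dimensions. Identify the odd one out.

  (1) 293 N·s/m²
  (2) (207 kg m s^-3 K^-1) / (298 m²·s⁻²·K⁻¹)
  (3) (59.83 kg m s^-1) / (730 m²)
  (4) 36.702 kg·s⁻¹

Expand each in SI base units:
  (1) N·s·m⁻² = kg·m·s⁻²·s·m⁻² = kg·m⁻¹·s⁻¹
  (2) [kg·m·s⁻³·K⁻¹] / [m²·s⁻²·K⁻¹] = kg·m⁻¹·s⁻¹
  (3) [kg·m·s⁻¹] / [m²] = kg·m⁻¹·s⁻¹
  (4) kg·s⁻¹
All reduce to kg·m⁻¹·s⁻¹ except (4), which is kg·s⁻¹.

(4)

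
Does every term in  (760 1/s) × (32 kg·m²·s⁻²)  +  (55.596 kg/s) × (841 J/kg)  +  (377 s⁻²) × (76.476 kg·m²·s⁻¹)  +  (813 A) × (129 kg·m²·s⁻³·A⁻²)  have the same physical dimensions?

No

Reduce each to base SI dimensions:
  (760 1/s) × (32 kg·m²·s⁻²):  [s⁻¹] · [kg·m²·s⁻²] = kg·m²·s⁻³
  (55.596 kg/s) × (841 J/kg):  [kg·s⁻¹] · [m²·s⁻²] = kg·m²·s⁻³
  (377 s⁻²) × (76.476 kg·m²·s⁻¹):  [s⁻²] · [kg·m²·s⁻¹] = kg·m²·s⁻³
  (813 A) × (129 kg·m²·s⁻³·A⁻²):  [A] · [kg·m²·s⁻³·A⁻²] = kg·m²·s⁻³·A⁻¹
The terms do not share a single dimension (kg·m²·s⁻³ vs kg·m²·s⁻³·A⁻¹).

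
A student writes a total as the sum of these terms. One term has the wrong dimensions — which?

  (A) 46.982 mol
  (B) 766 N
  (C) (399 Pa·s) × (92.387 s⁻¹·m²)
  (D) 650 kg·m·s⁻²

Work out the base dimensions of each:
  (A) mol
  (B) N = kg·m·s⁻²
  (C) [kg·m⁻¹·s⁻¹] · [m²·s⁻¹] = kg·m·s⁻²
  (D) kg·m·s⁻²
All reduce to kg·m·s⁻² except (A), which is mol.

(A)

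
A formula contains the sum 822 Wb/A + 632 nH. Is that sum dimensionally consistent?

Dimensions:
  822 Wb/A:  Wb·A⁻¹ = V·s·A⁻¹ = kg·m²·s⁻²·A⁻²
  632 nH:  H = V·s·A⁻¹ = kg·m²·s⁻²·A⁻²
Both are kg·m²·s⁻²·A⁻², so they have the same dimensions and can be added.

Yes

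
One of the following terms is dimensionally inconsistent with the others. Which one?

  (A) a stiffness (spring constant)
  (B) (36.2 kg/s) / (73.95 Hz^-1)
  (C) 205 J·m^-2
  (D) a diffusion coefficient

(D)

Work out the base dimensions of each:
  (A) [stiffness (spring constant)] = kg·s⁻²
  (B) [kg·s⁻¹] / [s] = kg·s⁻²
  (C) J·m⁻² = N·m·m⁻² = kg·s⁻²
  (D) [diffusion coefficient] = m²·s⁻¹
All reduce to kg·s⁻² except (D), which is m²·s⁻¹.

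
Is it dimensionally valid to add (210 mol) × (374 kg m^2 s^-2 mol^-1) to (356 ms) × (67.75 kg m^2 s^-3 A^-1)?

Reduce each to base SI dimensions:
  (210 mol) × (374 kg m^2 s^-2 mol^-1):  [mol] · [kg·m²·s⁻²·mol⁻¹] = kg·m²·s⁻²
  (356 ms) × (67.75 kg m^2 s^-3 A^-1):  [s] · [kg·m²·s⁻³·A⁻¹] = kg·m²·s⁻²·A⁻¹
kg·m²·s⁻² ≠ kg·m²·s⁻²·A⁻¹, so they cannot be added.

No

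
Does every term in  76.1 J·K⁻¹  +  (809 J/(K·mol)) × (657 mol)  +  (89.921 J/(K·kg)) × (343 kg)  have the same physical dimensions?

In SI base units:
  76.1 J·K⁻¹:  J·K⁻¹ = N·m·K⁻¹ = kg·m²·s⁻²·K⁻¹
  (809 J/(K·mol)) × (657 mol):  [kg·m²·s⁻²·K⁻¹·mol⁻¹] · [mol] = kg·m²·s⁻²·K⁻¹
  (89.921 J/(K·kg)) × (343 kg):  [m²·s⁻²·K⁻¹] · [kg] = kg·m²·s⁻²·K⁻¹
Every term reduces to kg·m²·s⁻²·K⁻¹.

Yes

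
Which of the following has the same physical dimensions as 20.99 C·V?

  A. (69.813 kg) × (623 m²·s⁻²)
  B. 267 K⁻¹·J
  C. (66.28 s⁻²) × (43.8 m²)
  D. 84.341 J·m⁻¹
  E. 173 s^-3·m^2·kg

Reference: C·V = s·A·J·C⁻¹ = kg·m²·s⁻².
Each option:
  A. [kg] · [m²·s⁻²] = kg·m²·s⁻²  ← same
  B. J·K⁻¹ = N·m·K⁻¹ = kg·m²·s⁻²·K⁻¹
  C. [s⁻²] · [m²] = m²·s⁻²
  D. J·m⁻¹ = N·m·m⁻¹ = kg·m·s⁻²
  E. kg·m²·s⁻³
Only A. matches kg·m²·s⁻².

A.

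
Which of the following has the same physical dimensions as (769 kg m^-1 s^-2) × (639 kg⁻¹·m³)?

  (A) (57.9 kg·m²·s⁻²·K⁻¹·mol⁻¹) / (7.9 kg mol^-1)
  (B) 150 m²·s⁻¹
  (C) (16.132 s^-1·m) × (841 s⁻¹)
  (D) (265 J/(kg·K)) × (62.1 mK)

(D)

Reference: [kg·m⁻¹·s⁻²] · [kg⁻¹·m³] = m²·s⁻².
Each option:
  (A) [kg·m²·s⁻²·K⁻¹·mol⁻¹] / [kg·mol⁻¹] = m²·s⁻²·K⁻¹
  (B) m²·s⁻¹
  (C) [m·s⁻¹] · [s⁻¹] = m·s⁻²
  (D) [m²·s⁻²·K⁻¹] · [K] = m²·s⁻²  ← same
Only (D) matches m²·s⁻².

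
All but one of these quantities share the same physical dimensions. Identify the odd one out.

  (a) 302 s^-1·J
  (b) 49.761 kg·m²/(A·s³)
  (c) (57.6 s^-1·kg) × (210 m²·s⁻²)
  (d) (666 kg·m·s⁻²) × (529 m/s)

(b)

Expand each in SI base units:
  (a) J·s⁻¹ = N·m·s⁻¹ = kg·m²·s⁻³
  (b) kg·m²·s⁻³·A⁻¹
  (c) [kg·s⁻¹] · [m²·s⁻²] = kg·m²·s⁻³
  (d) [kg·m·s⁻²] · [m·s⁻¹] = kg·m²·s⁻³
All reduce to kg·m²·s⁻³ except (b), which is kg·m²·s⁻³·A⁻¹.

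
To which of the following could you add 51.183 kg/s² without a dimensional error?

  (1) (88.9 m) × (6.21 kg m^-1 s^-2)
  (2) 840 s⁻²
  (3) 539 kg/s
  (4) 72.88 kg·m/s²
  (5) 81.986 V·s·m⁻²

(1)

Reference: kg·s⁻².
Each option:
  (1) [m] · [kg·m⁻¹·s⁻²] = kg·s⁻²  ← same
  (2) s⁻²
  (3) kg·s⁻¹
  (4) kg·m·s⁻²
  (5) V·s·m⁻² = J·C⁻¹·s·m⁻² = kg·s⁻²·A⁻¹
Only (1) matches kg·s⁻².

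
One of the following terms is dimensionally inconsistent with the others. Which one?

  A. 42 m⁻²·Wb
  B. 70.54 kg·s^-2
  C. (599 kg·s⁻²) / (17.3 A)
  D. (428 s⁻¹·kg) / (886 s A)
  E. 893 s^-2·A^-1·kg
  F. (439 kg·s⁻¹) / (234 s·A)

In SI base units:
  A. Wb·m⁻² = V·s·m⁻² = kg·s⁻²·A⁻¹
  B. kg·s⁻²
  C. [kg·s⁻²] / [A] = kg·s⁻²·A⁻¹
  D. [kg·s⁻¹] / [s·A] = kg·s⁻²·A⁻¹
  E. kg·s⁻²·A⁻¹
  F. [kg·s⁻¹] / [s·A] = kg·s⁻²·A⁻¹
All reduce to kg·s⁻²·A⁻¹ except B., which is kg·s⁻².

B.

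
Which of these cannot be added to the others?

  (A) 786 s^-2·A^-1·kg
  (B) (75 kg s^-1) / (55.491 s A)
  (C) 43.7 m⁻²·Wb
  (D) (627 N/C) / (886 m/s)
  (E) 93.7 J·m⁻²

(E)

In SI base units:
  (A) kg·s⁻²·A⁻¹
  (B) [kg·s⁻¹] / [s·A] = kg·s⁻²·A⁻¹
  (C) Wb·m⁻² = V·s·m⁻² = kg·s⁻²·A⁻¹
  (D) [kg·m·s⁻³·A⁻¹] / [m·s⁻¹] = kg·s⁻²·A⁻¹
  (E) J·m⁻² = N·m·m⁻² = kg·s⁻²
All reduce to kg·s⁻²·A⁻¹ except (E), which is kg·s⁻².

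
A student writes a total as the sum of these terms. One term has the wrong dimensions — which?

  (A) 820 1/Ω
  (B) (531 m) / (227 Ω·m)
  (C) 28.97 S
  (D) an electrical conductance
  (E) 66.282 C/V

Work out the base dimensions of each:
  (A) Ω⁻¹ = (V·A⁻¹)⁻¹ = kg⁻¹·m⁻²·s³·A²
  (B) [m] / [kg·m³·s⁻³·A⁻²] = kg⁻¹·m⁻²·s³·A²
  (C) S = Ω⁻¹ = kg⁻¹·m⁻²·s³·A²
  (D) [electrical conductance] = kg⁻¹·m⁻²·s³·A²
  (E) C·V⁻¹ = s·A·(J·C⁻¹)⁻¹ = kg⁻¹·m⁻²·s⁴·A²
All reduce to kg⁻¹·m⁻²·s³·A² except (E), which is kg⁻¹·m⁻²·s⁴·A².

(E)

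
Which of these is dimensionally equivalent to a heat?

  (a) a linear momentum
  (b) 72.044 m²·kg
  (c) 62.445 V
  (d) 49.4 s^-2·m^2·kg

(d)

Reference: [heat] = kg·m²·s⁻².
Each option:
  (a) [linear momentum] = kg·m·s⁻¹
  (b) kg·m²
  (c) V = J·C⁻¹ = kg·m²·s⁻³·A⁻¹
  (d) kg·m²·s⁻²  ← same
Only (d) matches kg·m²·s⁻².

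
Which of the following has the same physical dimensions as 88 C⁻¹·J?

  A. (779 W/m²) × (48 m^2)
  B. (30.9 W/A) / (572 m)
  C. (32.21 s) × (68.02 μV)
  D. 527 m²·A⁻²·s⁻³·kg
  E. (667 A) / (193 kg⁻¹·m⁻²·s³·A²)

Reference: J·C⁻¹ = N·m·(s·A)⁻¹ = kg·m²·s⁻³·A⁻¹.
Each option:
  A. [kg·s⁻³] · [m²] = kg·m²·s⁻³
  B. [kg·m²·s⁻³·A⁻¹] / [m] = kg·m·s⁻³·A⁻¹
  C. [s] · [kg·m²·s⁻³·A⁻¹] = kg·m²·s⁻²·A⁻¹
  D. kg·m²·s⁻³·A⁻²
  E. [A] / [kg⁻¹·m⁻²·s³·A²] = kg·m²·s⁻³·A⁻¹  ← same
Only E. matches kg·m²·s⁻³·A⁻¹.

E.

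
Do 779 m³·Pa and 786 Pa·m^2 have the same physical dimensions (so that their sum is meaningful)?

Dimensions:
  779 m³·Pa:  Pa·m³ = N·m⁻²·m³ = kg·m²·s⁻²
  786 Pa·m^2:  Pa·m² = N·m⁻²·m² = kg·m·s⁻²
kg·m²·s⁻² ≠ kg·m·s⁻², so they cannot be added.

No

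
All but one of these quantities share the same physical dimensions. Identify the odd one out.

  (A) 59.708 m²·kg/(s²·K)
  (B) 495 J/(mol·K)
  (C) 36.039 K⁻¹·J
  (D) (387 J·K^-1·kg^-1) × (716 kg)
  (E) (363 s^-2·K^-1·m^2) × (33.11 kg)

(B)

Reduce each to base SI dimensions:
  (A) kg·m²·s⁻²·K⁻¹
  (B) J·mol⁻¹·K⁻¹ = N·m·mol⁻¹·K⁻¹ = kg·m²·s⁻²·K⁻¹·mol⁻¹
  (C) J·K⁻¹ = N·m·K⁻¹ = kg·m²·s⁻²·K⁻¹
  (D) [m²·s⁻²·K⁻¹] · [kg] = kg·m²·s⁻²·K⁻¹
  (E) [m²·s⁻²·K⁻¹] · [kg] = kg·m²·s⁻²·K⁻¹
All reduce to kg·m²·s⁻²·K⁻¹ except (B), which is kg·m²·s⁻²·K⁻¹·mol⁻¹.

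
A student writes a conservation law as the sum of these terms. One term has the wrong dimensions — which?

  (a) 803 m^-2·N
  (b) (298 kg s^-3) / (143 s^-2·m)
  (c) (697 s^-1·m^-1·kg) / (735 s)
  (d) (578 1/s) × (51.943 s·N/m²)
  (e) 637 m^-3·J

(b)

In SI base units:
  (a) N·m⁻² = kg·m·s⁻²·m⁻² = kg·m⁻¹·s⁻²
  (b) [kg·s⁻³] / [m·s⁻²] = kg·m⁻¹·s⁻¹
  (c) [kg·m⁻¹·s⁻¹] / [s] = kg·m⁻¹·s⁻²
  (d) [s⁻¹] · [kg·m⁻¹·s⁻¹] = kg·m⁻¹·s⁻²
  (e) J·m⁻³ = N·m·m⁻³ = kg·m⁻¹·s⁻²
All reduce to kg·m⁻¹·s⁻² except (b), which is kg·m⁻¹·s⁻¹.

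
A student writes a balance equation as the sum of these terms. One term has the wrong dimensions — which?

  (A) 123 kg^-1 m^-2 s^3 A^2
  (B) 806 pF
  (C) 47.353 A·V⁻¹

In SI base units:
  (A) kg⁻¹·m⁻²·s³·A²
  (B) F = C·V⁻¹ = kg⁻¹·m⁻²·s⁴·A²
  (C) A·V⁻¹ = A·(J·C⁻¹)⁻¹ = kg⁻¹·m⁻²·s³·A²
All reduce to kg⁻¹·m⁻²·s³·A² except (B), which is kg⁻¹·m⁻²·s⁴·A².

(B)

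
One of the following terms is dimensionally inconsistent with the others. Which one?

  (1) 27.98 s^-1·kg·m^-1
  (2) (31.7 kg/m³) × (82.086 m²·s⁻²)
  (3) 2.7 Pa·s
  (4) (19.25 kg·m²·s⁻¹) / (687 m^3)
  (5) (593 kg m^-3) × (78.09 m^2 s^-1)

Reduce each to base SI dimensions:
  (1) kg·m⁻¹·s⁻¹
  (2) [kg·m⁻³] · [m²·s⁻²] = kg·m⁻¹·s⁻²
  (3) Pa·s = N·m⁻²·s = kg·m⁻¹·s⁻¹
  (4) [kg·m²·s⁻¹] / [m³] = kg·m⁻¹·s⁻¹
  (5) [kg·m⁻³] · [m²·s⁻¹] = kg·m⁻¹·s⁻¹
All reduce to kg·m⁻¹·s⁻¹ except (2), which is kg·m⁻¹·s⁻².

(2)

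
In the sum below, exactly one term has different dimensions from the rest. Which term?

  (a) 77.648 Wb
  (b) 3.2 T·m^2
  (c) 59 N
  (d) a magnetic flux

Work out the base dimensions of each:
  (a) Wb = V·s = kg·m²·s⁻²·A⁻¹
  (b) T·m² = Wb·m⁻²·m² = kg·m²·s⁻²·A⁻¹
  (c) N = kg·m·s⁻²
  (d) [magnetic flux] = kg·m²·s⁻²·A⁻¹
All reduce to kg·m²·s⁻²·A⁻¹ except (c), which is kg·m·s⁻².

(c)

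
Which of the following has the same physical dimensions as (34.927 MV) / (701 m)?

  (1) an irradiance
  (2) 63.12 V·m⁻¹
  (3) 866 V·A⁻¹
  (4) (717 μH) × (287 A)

(2)

Reference: [kg·m²·s⁻³·A⁻¹] / [m] = kg·m·s⁻³·A⁻¹.
Each option:
  (1) [irradiance] = kg·s⁻³
  (2) V·m⁻¹ = J·C⁻¹·m⁻¹ = kg·m·s⁻³·A⁻¹  ← same
  (3) V·A⁻¹ = J·C⁻¹·A⁻¹ = kg·m²·s⁻³·A⁻²
  (4) [kg·m²·s⁻²·A⁻²] · [A] = kg·m²·s⁻²·A⁻¹
Only (2) matches kg·m·s⁻³·A⁻¹.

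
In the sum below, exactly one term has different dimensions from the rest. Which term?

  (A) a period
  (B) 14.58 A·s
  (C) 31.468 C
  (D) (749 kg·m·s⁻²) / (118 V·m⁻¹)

Dimensions:
  (A) [period] = s
  (B) A·s = s·A
  (C) C = s·A
  (D) [kg·m·s⁻²] / [kg·m·s⁻³·A⁻¹] = s·A
All reduce to s·A except (A), which is s.

(A)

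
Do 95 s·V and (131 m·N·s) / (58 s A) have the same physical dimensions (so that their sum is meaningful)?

Yes

Dimensions:
  95 s·V:  V·s = J·C⁻¹·s = kg·m²·s⁻²·A⁻¹
  (131 m·N·s) / (58 s A):  [kg·m²·s⁻¹] / [s·A] = kg·m²·s⁻²·A⁻¹
Both are kg·m²·s⁻²·A⁻¹, so they have the same dimensions and can be added.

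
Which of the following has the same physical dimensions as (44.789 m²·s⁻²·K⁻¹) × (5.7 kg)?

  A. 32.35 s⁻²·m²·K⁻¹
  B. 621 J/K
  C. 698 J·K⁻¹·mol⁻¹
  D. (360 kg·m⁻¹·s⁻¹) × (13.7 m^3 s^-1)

B.

Reference: [m²·s⁻²·K⁻¹] · [kg] = kg·m²·s⁻²·K⁻¹.
Each option:
  A. m²·s⁻²·K⁻¹
  B. J·K⁻¹ = N·m·K⁻¹ = kg·m²·s⁻²·K⁻¹  ← same
  C. J·mol⁻¹·K⁻¹ = N·m·mol⁻¹·K⁻¹ = kg·m²·s⁻²·K⁻¹·mol⁻¹
  D. [kg·m⁻¹·s⁻¹] · [m³·s⁻¹] = kg·m²·s⁻²
Only B. matches kg·m²·s⁻²·K⁻¹.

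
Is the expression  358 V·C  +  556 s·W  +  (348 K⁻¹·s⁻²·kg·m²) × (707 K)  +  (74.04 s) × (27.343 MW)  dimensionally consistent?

Yes

In SI base units:
  358 V·C:  C·V = s·A·J·C⁻¹ = kg·m²·s⁻²
  556 s·W:  W·s = J·s⁻¹·s = kg·m²·s⁻²
  (348 K⁻¹·s⁻²·kg·m²) × (707 K):  [kg·m²·s⁻²·K⁻¹] · [K] = kg·m²·s⁻²
  (74.04 s) × (27.343 MW):  [s] · [kg·m²·s⁻³] = kg·m²·s⁻²
Every term reduces to kg·m²·s⁻².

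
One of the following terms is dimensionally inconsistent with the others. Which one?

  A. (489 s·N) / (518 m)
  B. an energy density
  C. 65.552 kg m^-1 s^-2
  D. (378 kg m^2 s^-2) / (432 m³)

Reduce each to base SI dimensions:
  A. [kg·m·s⁻¹] / [m] = kg·s⁻¹
  B. [energy density] = kg·m⁻¹·s⁻²
  C. kg·m⁻¹·s⁻²
  D. [kg·m²·s⁻²] / [m³] = kg·m⁻¹·s⁻²
All reduce to kg·m⁻¹·s⁻² except A., which is kg·s⁻¹.

A.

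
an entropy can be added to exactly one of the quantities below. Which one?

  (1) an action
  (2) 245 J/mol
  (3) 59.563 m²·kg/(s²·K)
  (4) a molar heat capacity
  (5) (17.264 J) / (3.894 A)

(3)

Reference: [entropy] = kg·m²·s⁻²·K⁻¹.
Each option:
  (1) [action] = kg·m²·s⁻¹
  (2) J·mol⁻¹ = N·m·mol⁻¹ = kg·m²·s⁻²·mol⁻¹
  (3) kg·m²·s⁻²·K⁻¹  ← same
  (4) [molar heat capacity] = kg·m²·s⁻²·K⁻¹·mol⁻¹
  (5) [kg·m²·s⁻²] / [A] = kg·m²·s⁻²·A⁻¹
Only (3) matches kg·m²·s⁻²·K⁻¹.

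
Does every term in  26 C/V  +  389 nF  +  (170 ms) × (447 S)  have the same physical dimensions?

Yes

Dimensions:
  26 C/V:  C·V⁻¹ = s·A·(J·C⁻¹)⁻¹ = kg⁻¹·m⁻²·s⁴·A²
  389 nF:  F = C·V⁻¹ = kg⁻¹·m⁻²·s⁴·A²
  (170 ms) × (447 S):  [s] · [kg⁻¹·m⁻²·s³·A²] = kg⁻¹·m⁻²·s⁴·A²
Every term reduces to kg⁻¹·m⁻²·s⁴·A².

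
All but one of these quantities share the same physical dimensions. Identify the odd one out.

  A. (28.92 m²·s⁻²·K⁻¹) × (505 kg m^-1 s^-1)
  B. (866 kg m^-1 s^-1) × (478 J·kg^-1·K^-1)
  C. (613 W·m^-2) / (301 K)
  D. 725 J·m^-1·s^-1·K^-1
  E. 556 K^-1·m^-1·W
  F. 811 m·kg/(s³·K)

Reduce each to base SI dimensions:
  A. [m²·s⁻²·K⁻¹] · [kg·m⁻¹·s⁻¹] = kg·m·s⁻³·K⁻¹
  B. [kg·m⁻¹·s⁻¹] · [m²·s⁻²·K⁻¹] = kg·m·s⁻³·K⁻¹
  C. [kg·s⁻³] / [K] = kg·s⁻³·K⁻¹
  D. J·s⁻¹·m⁻¹·K⁻¹ = N·m·s⁻¹·m⁻¹·K⁻¹ = kg·m·s⁻³·K⁻¹
  E. W·m⁻¹·K⁻¹ = J·s⁻¹·m⁻¹·K⁻¹ = kg·m·s⁻³·K⁻¹
  F. kg·m·s⁻³·K⁻¹
All reduce to kg·m·s⁻³·K⁻¹ except C., which is kg·s⁻³·K⁻¹.

C.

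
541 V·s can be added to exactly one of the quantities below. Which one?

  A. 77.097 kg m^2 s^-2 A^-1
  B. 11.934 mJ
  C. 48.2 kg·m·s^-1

A.

Reference: V·s = J·C⁻¹·s = kg·m²·s⁻²·A⁻¹.
Each option:
  A. kg·m²·s⁻²·A⁻¹  ← same
  B. J = N·m = kg·m²·s⁻²
  C. kg·m·s⁻¹
Only A. matches kg·m²·s⁻²·A⁻¹.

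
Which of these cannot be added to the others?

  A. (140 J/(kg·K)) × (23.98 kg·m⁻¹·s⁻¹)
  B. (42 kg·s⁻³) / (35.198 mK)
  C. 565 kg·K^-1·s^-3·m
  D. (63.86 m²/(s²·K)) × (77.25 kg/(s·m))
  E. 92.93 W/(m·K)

Work out the base dimensions of each:
  A. [m²·s⁻²·K⁻¹] · [kg·m⁻¹·s⁻¹] = kg·m·s⁻³·K⁻¹
  B. [kg·s⁻³] / [K] = kg·s⁻³·K⁻¹
  C. kg·m·s⁻³·K⁻¹
  D. [m²·s⁻²·K⁻¹] · [kg·m⁻¹·s⁻¹] = kg·m·s⁻³·K⁻¹
  E. W·m⁻¹·K⁻¹ = J·s⁻¹·m⁻¹·K⁻¹ = kg·m·s⁻³·K⁻¹
All reduce to kg·m·s⁻³·K⁻¹ except B., which is kg·s⁻³·K⁻¹.

B.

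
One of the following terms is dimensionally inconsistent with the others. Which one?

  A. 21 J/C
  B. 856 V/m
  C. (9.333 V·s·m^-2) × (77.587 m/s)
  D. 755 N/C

A.

Work out the base dimensions of each:
  A. J·C⁻¹ = N·m·(s·A)⁻¹ = kg·m²·s⁻³·A⁻¹
  B. V·m⁻¹ = J·C⁻¹·m⁻¹ = kg·m·s⁻³·A⁻¹
  C. [kg·s⁻²·A⁻¹] · [m·s⁻¹] = kg·m·s⁻³·A⁻¹
  D. N·C⁻¹ = kg·m·s⁻²·(s·A)⁻¹ = kg·m·s⁻³·A⁻¹
All reduce to kg·m·s⁻³·A⁻¹ except A., which is kg·m²·s⁻³·A⁻¹.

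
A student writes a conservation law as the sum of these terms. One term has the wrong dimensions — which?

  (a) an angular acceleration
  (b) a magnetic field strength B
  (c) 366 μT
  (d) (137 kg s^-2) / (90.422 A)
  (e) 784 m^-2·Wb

(a)

In SI base units:
  (a) [angular acceleration] = s⁻²
  (b) [magnetic field strength B] = kg·s⁻²·A⁻¹
  (c) T = Wb·m⁻² = kg·s⁻²·A⁻¹
  (d) [kg·s⁻²] / [A] = kg·s⁻²·A⁻¹
  (e) Wb·m⁻² = V·s·m⁻² = kg·s⁻²·A⁻¹
All reduce to kg·s⁻²·A⁻¹ except (a), which is s⁻².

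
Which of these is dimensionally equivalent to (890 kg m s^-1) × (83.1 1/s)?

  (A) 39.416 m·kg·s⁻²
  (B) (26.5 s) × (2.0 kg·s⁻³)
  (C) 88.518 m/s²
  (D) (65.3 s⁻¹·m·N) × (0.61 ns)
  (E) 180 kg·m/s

Reference: [kg·m·s⁻¹] · [s⁻¹] = kg·m·s⁻².
Each option:
  (A) kg·m·s⁻²  ← same
  (B) [s] · [kg·s⁻³] = kg·s⁻²
  (C) m·s⁻²
  (D) [kg·m²·s⁻³] · [s] = kg·m²·s⁻²
  (E) kg·m·s⁻¹
Only (A) matches kg·m·s⁻².

(A)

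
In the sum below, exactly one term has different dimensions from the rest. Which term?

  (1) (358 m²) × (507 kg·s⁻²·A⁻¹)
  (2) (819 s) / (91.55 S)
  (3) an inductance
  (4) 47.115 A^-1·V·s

(1)

Dimensions:
  (1) [m²] · [kg·s⁻²·A⁻¹] = kg·m²·s⁻²·A⁻¹
  (2) [s] / [kg⁻¹·m⁻²·s³·A²] = kg·m²·s⁻²·A⁻²
  (3) [inductance] = kg·m²·s⁻²·A⁻²
  (4) V·s·A⁻¹ = J·C⁻¹·s·A⁻¹ = kg·m²·s⁻²·A⁻²
All reduce to kg·m²·s⁻²·A⁻² except (1), which is kg·m²·s⁻²·A⁻¹.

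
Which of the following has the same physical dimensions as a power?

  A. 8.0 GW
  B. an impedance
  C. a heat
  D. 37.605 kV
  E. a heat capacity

A.

Reference: [power] = kg·m²·s⁻³.
Each option:
  A. W = J·s⁻¹ = kg·m²·s⁻³  ← same
  B. [impedance] = kg·m²·s⁻³·A⁻²
  C. [heat] = kg·m²·s⁻²
  D. V = J·C⁻¹ = kg·m²·s⁻³·A⁻¹
  E. [heat capacity] = kg·m²·s⁻²·K⁻¹
Only A. matches kg·m²·s⁻³.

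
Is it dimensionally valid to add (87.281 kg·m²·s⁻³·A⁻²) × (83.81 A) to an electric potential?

Dimensions:
  (87.281 kg·m²·s⁻³·A⁻²) × (83.81 A):  [kg·m²·s⁻³·A⁻²] · [A] = kg·m²·s⁻³·A⁻¹
  an electric potential:  [electric potential] = kg·m²·s⁻³·A⁻¹
Both are kg·m²·s⁻³·A⁻¹, so they have the same dimensions and can be added.

Yes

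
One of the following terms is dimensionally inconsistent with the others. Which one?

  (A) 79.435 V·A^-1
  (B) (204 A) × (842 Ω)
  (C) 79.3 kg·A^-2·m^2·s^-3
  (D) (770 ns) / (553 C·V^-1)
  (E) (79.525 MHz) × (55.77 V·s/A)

Reduce each to base SI dimensions:
  (A) V·A⁻¹ = J·C⁻¹·A⁻¹ = kg·m²·s⁻³·A⁻²
  (B) [A] · [kg·m²·s⁻³·A⁻²] = kg·m²·s⁻³·A⁻¹
  (C) kg·m²·s⁻³·A⁻²
  (D) [s] / [kg⁻¹·m⁻²·s⁴·A²] = kg·m²·s⁻³·A⁻²
  (E) [s⁻¹] · [kg·m²·s⁻²·A⁻²] = kg·m²·s⁻³·A⁻²
All reduce to kg·m²·s⁻³·A⁻² except (B), which is kg·m²·s⁻³·A⁻¹.

(B)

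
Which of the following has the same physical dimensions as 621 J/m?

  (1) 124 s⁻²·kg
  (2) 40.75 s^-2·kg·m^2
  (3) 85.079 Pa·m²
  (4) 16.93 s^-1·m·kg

Reference: J·m⁻¹ = N·m·m⁻¹ = kg·m·s⁻².
Each option:
  (1) kg·s⁻²
  (2) kg·m²·s⁻²
  (3) Pa·m² = N·m⁻²·m² = kg·m·s⁻²  ← same
  (4) kg·m·s⁻¹
Only (3) matches kg·m·s⁻².

(3)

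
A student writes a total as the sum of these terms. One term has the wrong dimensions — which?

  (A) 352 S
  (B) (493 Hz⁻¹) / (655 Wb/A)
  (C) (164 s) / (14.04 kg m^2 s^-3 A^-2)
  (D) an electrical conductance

(C)

In SI base units:
  (A) S = Ω⁻¹ = kg⁻¹·m⁻²·s³·A²
  (B) [s] / [kg·m²·s⁻²·A⁻²] = kg⁻¹·m⁻²·s³·A²
  (C) [s] / [kg·m²·s⁻³·A⁻²] = kg⁻¹·m⁻²·s⁴·A²
  (D) [electrical conductance] = kg⁻¹·m⁻²·s³·A²
All reduce to kg⁻¹·m⁻²·s³·A² except (C), which is kg⁻¹·m⁻²·s⁴·A².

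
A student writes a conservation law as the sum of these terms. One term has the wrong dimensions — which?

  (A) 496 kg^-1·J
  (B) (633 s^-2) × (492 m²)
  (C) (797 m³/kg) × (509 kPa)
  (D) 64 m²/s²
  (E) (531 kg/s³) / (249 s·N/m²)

Dimensions:
  (A) J·kg⁻¹ = N·m·kg⁻¹ = m²·s⁻²
  (B) [s⁻²] · [m²] = m²·s⁻²
  (C) [kg⁻¹·m³] · [kg·m⁻¹·s⁻²] = m²·s⁻²
  (D) m²·s⁻²
  (E) [kg·s⁻³] / [kg·m⁻¹·s⁻¹] = m·s⁻²
All reduce to m²·s⁻² except (E), which is m·s⁻².

(E)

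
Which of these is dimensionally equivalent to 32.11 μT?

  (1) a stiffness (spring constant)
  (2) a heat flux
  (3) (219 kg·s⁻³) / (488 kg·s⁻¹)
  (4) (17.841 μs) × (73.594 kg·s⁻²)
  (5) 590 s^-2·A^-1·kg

(5)

Reference: T = Wb·m⁻² = kg·s⁻²·A⁻¹.
Each option:
  (1) [stiffness (spring constant)] = kg·s⁻²
  (2) [heat flux] = kg·s⁻³
  (3) [kg·s⁻³] / [kg·s⁻¹] = s⁻²
  (4) [s] · [kg·s⁻²] = kg·s⁻¹
  (5) kg·s⁻²·A⁻¹  ← same
Only (5) matches kg·s⁻²·A⁻¹.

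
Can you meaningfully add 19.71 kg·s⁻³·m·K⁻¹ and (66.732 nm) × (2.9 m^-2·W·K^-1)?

Yes

Reduce each to base SI dimensions:
  19.71 kg·s⁻³·m·K⁻¹:  kg·m·s⁻³·K⁻¹
  (66.732 nm) × (2.9 m^-2·W·K^-1):  [m] · [kg·s⁻³·K⁻¹] = kg·m·s⁻³·K⁻¹
Both are kg·m·s⁻³·K⁻¹, so they have the same dimensions and can be added.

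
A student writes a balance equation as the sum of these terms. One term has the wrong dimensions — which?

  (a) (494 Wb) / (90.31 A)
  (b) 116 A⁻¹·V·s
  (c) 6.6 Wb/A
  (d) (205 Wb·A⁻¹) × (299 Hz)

(d)

Reduce each to base SI dimensions:
  (a) [kg·m²·s⁻²·A⁻¹] / [A] = kg·m²·s⁻²·A⁻²
  (b) V·s·A⁻¹ = J·C⁻¹·s·A⁻¹ = kg·m²·s⁻²·A⁻²
  (c) Wb·A⁻¹ = V·s·A⁻¹ = kg·m²·s⁻²·A⁻²
  (d) [kg·m²·s⁻²·A⁻²] · [s⁻¹] = kg·m²·s⁻³·A⁻²
All reduce to kg·m²·s⁻²·A⁻² except (d), which is kg·m²·s⁻³·A⁻².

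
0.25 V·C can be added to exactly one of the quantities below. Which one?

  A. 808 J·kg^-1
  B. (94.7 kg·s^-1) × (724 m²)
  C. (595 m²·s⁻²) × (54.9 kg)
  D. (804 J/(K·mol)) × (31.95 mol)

C.

Reference: C·V = s·A·J·C⁻¹ = kg·m²·s⁻².
Each option:
  A. J·kg⁻¹ = N·m·kg⁻¹ = m²·s⁻²
  B. [kg·s⁻¹] · [m²] = kg·m²·s⁻¹
  C. [m²·s⁻²] · [kg] = kg·m²·s⁻²  ← same
  D. [kg·m²·s⁻²·K⁻¹·mol⁻¹] · [mol] = kg·m²·s⁻²·K⁻¹
Only C. matches kg·m²·s⁻².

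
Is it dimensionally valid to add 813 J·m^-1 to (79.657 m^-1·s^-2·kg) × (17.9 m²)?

Expand each in SI base units:
  813 J·m^-1:  J·m⁻¹ = N·m·m⁻¹ = kg·m·s⁻²
  (79.657 m^-1·s^-2·kg) × (17.9 m²):  [kg·m⁻¹·s⁻²] · [m²] = kg·m·s⁻²
Both are kg·m·s⁻², so they have the same dimensions and can be added.

Yes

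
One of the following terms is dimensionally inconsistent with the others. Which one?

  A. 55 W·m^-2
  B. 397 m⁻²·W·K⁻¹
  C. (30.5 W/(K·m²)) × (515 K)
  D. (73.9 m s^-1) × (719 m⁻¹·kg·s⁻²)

B.

Dimensions:
  A. W·m⁻² = J·s⁻¹·m⁻² = kg·s⁻³
  B. W·m⁻²·K⁻¹ = J·s⁻¹·m⁻²·K⁻¹ = kg·s⁻³·K⁻¹
  C. [kg·s⁻³·K⁻¹] · [K] = kg·s⁻³
  D. [m·s⁻¹] · [kg·m⁻¹·s⁻²] = kg·s⁻³
All reduce to kg·s⁻³ except B., which is kg·s⁻³·K⁻¹.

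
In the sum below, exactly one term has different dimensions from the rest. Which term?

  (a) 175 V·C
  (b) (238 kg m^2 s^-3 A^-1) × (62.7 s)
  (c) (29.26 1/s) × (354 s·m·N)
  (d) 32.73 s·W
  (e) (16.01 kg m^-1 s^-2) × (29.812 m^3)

(b)

Dimensions:
  (a) C·V = s·A·J·C⁻¹ = kg·m²·s⁻²
  (b) [kg·m²·s⁻³·A⁻¹] · [s] = kg·m²·s⁻²·A⁻¹
  (c) [s⁻¹] · [kg·m²·s⁻¹] = kg·m²·s⁻²
  (d) W·s = J·s⁻¹·s = kg·m²·s⁻²
  (e) [kg·m⁻¹·s⁻²] · [m³] = kg·m²·s⁻²
All reduce to kg·m²·s⁻² except (b), which is kg·m²·s⁻²·A⁻¹.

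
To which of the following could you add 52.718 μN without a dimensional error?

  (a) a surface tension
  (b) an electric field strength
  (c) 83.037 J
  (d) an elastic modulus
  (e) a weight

(e)

Reference: N = kg·m·s⁻².
Each option:
  (a) [surface tension] = kg·s⁻²
  (b) [electric field strength] = kg·m·s⁻³·A⁻¹
  (c) J = N·m = kg·m²·s⁻²
  (d) [elastic modulus] = kg·m⁻¹·s⁻²
  (e) [weight] = kg·m·s⁻²  ← same
Only (e) matches kg·m·s⁻².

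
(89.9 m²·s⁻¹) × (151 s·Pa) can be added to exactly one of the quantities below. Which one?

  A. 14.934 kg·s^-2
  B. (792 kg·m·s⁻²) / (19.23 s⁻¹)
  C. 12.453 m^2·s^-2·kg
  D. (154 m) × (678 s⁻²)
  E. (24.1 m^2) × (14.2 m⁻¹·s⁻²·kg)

E.

Reference: [m²·s⁻¹] · [kg·m⁻¹·s⁻¹] = kg·m·s⁻².
Each option:
  A. kg·s⁻²
  B. [kg·m·s⁻²] / [s⁻¹] = kg·m·s⁻¹
  C. kg·m²·s⁻²
  D. [m] · [s⁻²] = m·s⁻²
  E. [m²] · [kg·m⁻¹·s⁻²] = kg·m·s⁻²  ← same
Only E. matches kg·m·s⁻².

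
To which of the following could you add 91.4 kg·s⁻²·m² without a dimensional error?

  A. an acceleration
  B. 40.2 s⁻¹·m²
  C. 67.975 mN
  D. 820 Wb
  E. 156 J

Reference: kg·m²·s⁻².
Each option:
  A. [acceleration] = m·s⁻²
  B. m²·s⁻¹
  C. N = kg·m·s⁻²
  D. Wb = V·s = kg·m²·s⁻²·A⁻¹
  E. J = N·m = kg·m²·s⁻²  ← same
Only E. matches kg·m²·s⁻².

E.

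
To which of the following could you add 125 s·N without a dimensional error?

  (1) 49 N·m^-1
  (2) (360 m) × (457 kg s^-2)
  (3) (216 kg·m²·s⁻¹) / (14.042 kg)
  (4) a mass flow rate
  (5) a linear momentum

(5)

Reference: N·s = kg·m·s⁻²·s = kg·m·s⁻¹.
Each option:
  (1) N·m⁻¹ = kg·m·s⁻²·m⁻¹ = kg·s⁻²
  (2) [m] · [kg·s⁻²] = kg·m·s⁻²
  (3) [kg·m²·s⁻¹] / [kg] = m²·s⁻¹
  (4) [mass flow rate] = kg·s⁻¹
  (5) [linear momentum] = kg·m·s⁻¹  ← same
Only (5) matches kg·m·s⁻¹.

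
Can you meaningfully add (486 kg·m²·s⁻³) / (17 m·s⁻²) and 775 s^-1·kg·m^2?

Reduce each to base SI dimensions:
  (486 kg·m²·s⁻³) / (17 m·s⁻²):  [kg·m²·s⁻³] / [m·s⁻²] = kg·m·s⁻¹
  775 s^-1·kg·m^2:  kg·m²·s⁻¹
kg·m·s⁻¹ ≠ kg·m²·s⁻¹, so they cannot be added.

No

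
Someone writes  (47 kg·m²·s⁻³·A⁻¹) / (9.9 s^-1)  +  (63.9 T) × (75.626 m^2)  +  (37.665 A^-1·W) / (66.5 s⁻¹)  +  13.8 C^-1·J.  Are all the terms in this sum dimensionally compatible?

In SI base units:
  (47 kg·m²·s⁻³·A⁻¹) / (9.9 s^-1):  [kg·m²·s⁻³·A⁻¹] / [s⁻¹] = kg·m²·s⁻²·A⁻¹
  (63.9 T) × (75.626 m^2):  [kg·s⁻²·A⁻¹] · [m²] = kg·m²·s⁻²·A⁻¹
  (37.665 A^-1·W) / (66.5 s⁻¹):  [kg·m²·s⁻³·A⁻¹] / [s⁻¹] = kg·m²·s⁻²·A⁻¹
  13.8 C^-1·J:  J·C⁻¹ = N·m·(s·A)⁻¹ = kg·m²·s⁻³·A⁻¹
The terms do not share a single dimension (kg·m²·s⁻²·A⁻¹ vs kg·m²·s⁻³·A⁻¹).

No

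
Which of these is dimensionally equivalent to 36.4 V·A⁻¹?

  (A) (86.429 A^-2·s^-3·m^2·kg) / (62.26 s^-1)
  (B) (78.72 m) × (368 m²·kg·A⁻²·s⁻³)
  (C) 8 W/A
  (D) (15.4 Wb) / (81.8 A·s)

(D)

Reference: V·A⁻¹ = J·C⁻¹·A⁻¹ = kg·m²·s⁻³·A⁻².
Each option:
  (A) [kg·m²·s⁻³·A⁻²] / [s⁻¹] = kg·m²·s⁻²·A⁻²
  (B) [m] · [kg·m²·s⁻³·A⁻²] = kg·m³·s⁻³·A⁻²
  (C) W·A⁻¹ = J·s⁻¹·A⁻¹ = kg·m²·s⁻³·A⁻¹
  (D) [kg·m²·s⁻²·A⁻¹] / [s·A] = kg·m²·s⁻³·A⁻²  ← same
Only (D) matches kg·m²·s⁻³·A⁻².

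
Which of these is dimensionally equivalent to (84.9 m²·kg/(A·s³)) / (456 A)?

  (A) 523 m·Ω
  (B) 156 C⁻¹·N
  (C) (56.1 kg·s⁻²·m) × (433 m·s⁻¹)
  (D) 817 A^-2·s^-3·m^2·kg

Reference: [kg·m²·s⁻³·A⁻¹] / [A] = kg·m²·s⁻³·A⁻².
Each option:
  (A) Ω·m = V·A⁻¹·m = kg·m³·s⁻³·A⁻²
  (B) N·C⁻¹ = kg·m·s⁻²·(s·A)⁻¹ = kg·m·s⁻³·A⁻¹
  (C) [kg·m·s⁻²] · [m·s⁻¹] = kg·m²·s⁻³
  (D) kg·m²·s⁻³·A⁻²  ← same
Only (D) matches kg·m²·s⁻³·A⁻².

(D)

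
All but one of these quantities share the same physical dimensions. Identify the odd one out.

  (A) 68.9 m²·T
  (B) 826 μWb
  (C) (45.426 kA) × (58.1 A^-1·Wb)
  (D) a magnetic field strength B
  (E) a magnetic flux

(D)

In SI base units:
  (A) T·m² = Wb·m⁻²·m² = kg·m²·s⁻²·A⁻¹
  (B) Wb = V·s = kg·m²·s⁻²·A⁻¹
  (C) [A] · [kg·m²·s⁻²·A⁻²] = kg·m²·s⁻²·A⁻¹
  (D) [magnetic field strength B] = kg·s⁻²·A⁻¹
  (E) [magnetic flux] = kg·m²·s⁻²·A⁻¹
All reduce to kg·m²·s⁻²·A⁻¹ except (D), which is kg·s⁻²·A⁻¹.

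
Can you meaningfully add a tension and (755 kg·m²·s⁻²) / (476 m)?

Dimensions:
  a tension:  [tension] = kg·m·s⁻²
  (755 kg·m²·s⁻²) / (476 m):  [kg·m²·s⁻²] / [m] = kg·m·s⁻²
Both are kg·m·s⁻², so they have the same dimensions and can be added.

Yes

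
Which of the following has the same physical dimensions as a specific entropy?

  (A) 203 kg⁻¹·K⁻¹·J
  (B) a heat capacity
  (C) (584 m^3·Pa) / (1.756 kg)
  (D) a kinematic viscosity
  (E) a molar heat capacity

Reference: [specific entropy] = m²·s⁻²·K⁻¹.
Each option:
  (A) J·kg⁻¹·K⁻¹ = N·m·kg⁻¹·K⁻¹ = m²·s⁻²·K⁻¹  ← same
  (B) [heat capacity] = kg·m²·s⁻²·K⁻¹
  (C) [kg·m²·s⁻²] / [kg] = m²·s⁻²
  (D) [kinematic viscosity] = m²·s⁻¹
  (E) [molar heat capacity] = kg·m²·s⁻²·K⁻¹·mol⁻¹
Only (A) matches m²·s⁻²·K⁻¹.

(A)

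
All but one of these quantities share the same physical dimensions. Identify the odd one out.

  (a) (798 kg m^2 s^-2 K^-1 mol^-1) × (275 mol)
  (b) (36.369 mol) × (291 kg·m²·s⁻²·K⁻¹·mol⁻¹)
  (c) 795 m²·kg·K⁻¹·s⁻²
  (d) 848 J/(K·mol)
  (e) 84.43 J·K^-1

(d)

Expand each in SI base units:
  (a) [kg·m²·s⁻²·K⁻¹·mol⁻¹] · [mol] = kg·m²·s⁻²·K⁻¹
  (b) [mol] · [kg·m²·s⁻²·K⁻¹·mol⁻¹] = kg·m²·s⁻²·K⁻¹
  (c) kg·m²·s⁻²·K⁻¹
  (d) J·mol⁻¹·K⁻¹ = N·m·mol⁻¹·K⁻¹ = kg·m²·s⁻²·K⁻¹·mol⁻¹
  (e) J·K⁻¹ = N·m·K⁻¹ = kg·m²·s⁻²·K⁻¹
All reduce to kg·m²·s⁻²·K⁻¹ except (d), which is kg·m²·s⁻²·K⁻¹·mol⁻¹.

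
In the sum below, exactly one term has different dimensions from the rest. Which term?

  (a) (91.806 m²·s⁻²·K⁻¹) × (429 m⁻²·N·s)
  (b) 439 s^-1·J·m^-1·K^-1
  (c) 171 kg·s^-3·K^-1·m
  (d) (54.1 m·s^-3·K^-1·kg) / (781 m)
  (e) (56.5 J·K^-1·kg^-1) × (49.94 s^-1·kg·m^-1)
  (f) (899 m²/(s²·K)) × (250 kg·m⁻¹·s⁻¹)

(d)

In SI base units:
  (a) [m²·s⁻²·K⁻¹] · [kg·m⁻¹·s⁻¹] = kg·m·s⁻³·K⁻¹
  (b) J·s⁻¹·m⁻¹·K⁻¹ = N·m·s⁻¹·m⁻¹·K⁻¹ = kg·m·s⁻³·K⁻¹
  (c) kg·m·s⁻³·K⁻¹
  (d) [kg·m·s⁻³·K⁻¹] / [m] = kg·s⁻³·K⁻¹
  (e) [m²·s⁻²·K⁻¹] · [kg·m⁻¹·s⁻¹] = kg·m·s⁻³·K⁻¹
  (f) [m²·s⁻²·K⁻¹] · [kg·m⁻¹·s⁻¹] = kg·m·s⁻³·K⁻¹
All reduce to kg·m·s⁻³·K⁻¹ except (d), which is kg·s⁻³·K⁻¹.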